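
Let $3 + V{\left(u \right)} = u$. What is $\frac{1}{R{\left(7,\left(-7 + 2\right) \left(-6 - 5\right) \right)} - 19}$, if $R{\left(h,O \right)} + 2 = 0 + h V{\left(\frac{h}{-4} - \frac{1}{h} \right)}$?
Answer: $- \frac{4}{221} \approx -0.0181$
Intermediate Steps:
$V{\left(u \right)} = -3 + u$
$R{\left(h,O \right)} = -2 + h \left(-3 - \frac{1}{h} - \frac{h}{4}\right)$ ($R{\left(h,O \right)} = -2 + \left(0 + h \left(-3 + \left(\frac{h}{-4} - \frac{1}{h}\right)\right)\right) = -2 + \left(0 + h \left(-3 + \left(h \left(- \frac{1}{4}\right) - \frac{1}{h}\right)\right)\right) = -2 + \left(0 + h \left(-3 - \left(\frac{1}{h} + \frac{h}{4}\right)\right)\right) = -2 + \left(0 + h \left(-3 - \frac{1}{h} - \frac{h}{4}\right)\right) = -2 + h \left(-3 - \frac{1}{h} - \frac{h}{4}\right)$)
$\frac{1}{R{\left(7,\left(-7 + 2\right) \left(-6 - 5\right) \right)} - 19} = \frac{1}{\left(-3 - \frac{7 \left(12 + 7\right)}{4}\right) - 19} = \frac{1}{\left(-3 - \frac{7}{4} \cdot 19\right) - 19} = \frac{1}{\left(-3 - \frac{133}{4}\right) - 19} = \frac{1}{- \frac{145}{4} - 19} = \frac{1}{- \frac{221}{4}} = - \frac{4}{221}$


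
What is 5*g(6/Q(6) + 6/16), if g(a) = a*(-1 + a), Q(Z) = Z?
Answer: 165/64 ≈ 2.5781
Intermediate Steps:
5*g(6/Q(6) + 6/16) = 5*((6/6 + 6/16)*(-1 + (6/6 + 6/16))) = 5*((6*(1/6) + 6*(1/16))*(-1 + (6*(1/6) + 6*(1/16)))) = 5*((1 + 3/8)*(-1 + (1 + 3/8))) = 5*(11*(-1 + 11/8)/8) = 5*((11/8)*(3/8)) = 5*(33/64) = 165/64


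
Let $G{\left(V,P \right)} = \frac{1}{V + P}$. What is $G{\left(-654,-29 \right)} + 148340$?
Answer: $\frac{101316219}{683} \approx 1.4834 \cdot 10^{5}$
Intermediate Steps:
$G{\left(V,P \right)} = \frac{1}{P + V}$
$G{\left(-654,-29 \right)} + 148340 = \frac{1}{-29 - 654} + 148340 = \frac{1}{-683} + 148340 = - \frac{1}{683} + 148340 = \frac{101316219}{683}$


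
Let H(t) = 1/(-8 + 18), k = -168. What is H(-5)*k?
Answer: -84/5 ≈ -16.800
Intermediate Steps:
H(t) = 1/10
H(-5)*k = (1/10)*(-168) = -84/5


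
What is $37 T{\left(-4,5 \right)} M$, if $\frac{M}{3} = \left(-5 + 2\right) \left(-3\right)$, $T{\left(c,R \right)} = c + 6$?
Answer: $1998$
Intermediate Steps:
$T{\left(c,R \right)} = 6 + c$
$M = 27$ ($M = 3 \left(-5 + 2\right) \left(-3\right) = 3 \left(\left(-3\right) \left(-3\right)\right) = 3 \cdot 9 = 27$)
$37 T{\left(-4,5 \right)} M = 37 \left(6 - 4\right) 27 = 37 \cdot 2 \cdot 27 = 74 \cdot 27 = 1998$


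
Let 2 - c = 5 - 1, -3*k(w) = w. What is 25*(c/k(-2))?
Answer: -75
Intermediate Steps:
k(w) = -w/3
c = -2 (c = 2 - (5 - 1) = 2 - 1*4 = 2 - 4 = -2)
25*(c/k(-2)) = 25*(-2/((-⅓*(-2)))) = 25*(-2/⅔) = 25*(-2*3/2) = 25*(-3) = -75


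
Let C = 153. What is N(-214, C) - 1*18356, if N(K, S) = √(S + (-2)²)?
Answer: -18356 + √157 ≈ -18343.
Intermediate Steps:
N(K, S) = √(4 + S) (N(K, S) = √(S + 4) = √(4 + S))
N(-214, C) - 1*18356 = √(4 + 153) - 1*18356 = √157 - 18356 = -18356 + √157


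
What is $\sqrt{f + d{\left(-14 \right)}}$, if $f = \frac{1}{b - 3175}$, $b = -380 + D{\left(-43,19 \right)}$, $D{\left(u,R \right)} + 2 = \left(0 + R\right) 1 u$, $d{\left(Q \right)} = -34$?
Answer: $\frac{i \sqrt{892302}}{162} \approx 5.831 i$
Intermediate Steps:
$D{\left(u,R \right)} = -2 + R u$ ($D{\left(u,R \right)} = -2 + \left(0 + R\right) 1 u = -2 + R u$)
$b = -1199$ ($b = -380 + \left(-2 + 19 \left(-43\right)\right) = -380 - 819 = -1199$)
$f = - \frac{1}{4374}$ ($f = \frac{1}{-1199 - 3175} = \frac{1}{-4374} = - \frac{1}{4374} \approx -0.00022862$)
$\sqrt{f + d{\left(-14 \right)}} = \sqrt{- \frac{1}{4374} - 34} = \sqrt{- \frac{148717}{4374}} = \frac{i \sqrt{892302}}{162}$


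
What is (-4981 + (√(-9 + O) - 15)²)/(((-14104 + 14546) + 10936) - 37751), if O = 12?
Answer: 4753/26373 + 10*√3/8791 ≈ 0.18219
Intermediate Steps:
(-4981 + (√(-9 + O) - 15)²)/(((-14104 + 14546) + 10936) - 37751) = (-4981 + (√(-9 + 12) - 15)²)/(((-14104 + 14546) + 10936) - 37751) = (-4981 + (√3 - 15)²)/((442 + 10936) - 37751) = (-4981 + (-15 + √3)²)/(11378 - 37751) = (-4981 + (-15 + √3)²)/(-26373) = (-4981 + (-15 + √3)²)*(-1/26373) = 4981/26373 - (-15 + √3)²/26373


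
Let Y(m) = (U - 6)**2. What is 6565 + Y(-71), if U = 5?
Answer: 6566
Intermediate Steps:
Y(m) = 1 (Y(m) = (5 - 6)**2 = (-1)**2 = 1)
6565 + Y(-71) = 6565 + 1 = 6566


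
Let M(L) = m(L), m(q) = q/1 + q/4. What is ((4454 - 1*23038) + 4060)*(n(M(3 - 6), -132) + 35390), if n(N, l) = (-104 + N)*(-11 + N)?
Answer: -2148350139/4 ≈ -5.3709e+8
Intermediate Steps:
m(q) = 5*q/4 (m(q) = q*1 + q*(1/4) = q + q/4 = 5*q/4)
M(L) = 5*L/4
((4454 - 1*23038) + 4060)*(n(M(3 - 6), -132) + 35390) = ((4454 - 1*23038) + 4060)*((1144 + (5*(3 - 6)/4)**2 - 575*(3 - 6)/4) + 35390) = ((4454 - 23038) + 4060)*((1144 + ((5/4)*(-3))**2 - 575*(-3)/4) + 35390) = (-18584 + 4060)*((1144 + (-15/4)**2 - 115*(-15/4)) + 35390) = -14524*((1144 + 225/16 + 1725/4) + 35390) = -14524*(25429/16 + 35390) = -14524*591669/16 = -2148350139/4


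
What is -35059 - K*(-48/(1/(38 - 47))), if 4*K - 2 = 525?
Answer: -91975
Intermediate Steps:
K = 527/4 (K = 1/2 + (1/4)*525 = 1/2 + 525/4 = 527/4 ≈ 131.75)
-35059 - K*(-48/(1/(38 - 47))) = -35059 - 527*(-48/(1/(38 - 47)))/4 = -35059 - 527*(-48/(1/(-9)))/4 = -35059 - 527*(-48/(-1/9))/4 = -35059 - 527*(-48*(-9))/4 = -35059 - 527*432/4 = -35059 - 1*56916 = -35059 - 56916 = -91975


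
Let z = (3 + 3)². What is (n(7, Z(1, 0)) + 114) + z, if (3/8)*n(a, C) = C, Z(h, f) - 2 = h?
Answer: 158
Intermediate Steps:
Z(h, f) = 2 + h
z = 36 (z = 6² = 36)
n(a, C) = 8*C/3
(n(7, Z(1, 0)) + 114) + z = (8*(2 + 1)/3 + 114) + 36 = ((8/3)*3 + 114) + 36 = (8 + 114) + 36 = 122 + 36 = 158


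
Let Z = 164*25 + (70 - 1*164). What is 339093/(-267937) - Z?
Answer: -1073694715/267937 ≈ -4007.3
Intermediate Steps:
Z = 4006 (Z = 4100 + (70 - 164) = 4100 - 94 = 4006)
339093/(-267937) - Z = 339093/(-267937) - 1*4006 = 339093*(-1/267937) - 4006 = -339093/267937 - 4006 = -1073694715/267937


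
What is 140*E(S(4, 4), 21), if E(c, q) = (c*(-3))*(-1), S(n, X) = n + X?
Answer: 3360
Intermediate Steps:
S(n, X) = X + n
E(c, q) = 3*c (E(c, q) = -3*c*(-1) = 3*c)
140*E(S(4, 4), 21) = 140*(3*(4 + 4)) = 140*(3*8) = 140*24 = 3360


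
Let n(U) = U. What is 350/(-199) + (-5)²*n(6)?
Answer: 29500/199 ≈ 148.24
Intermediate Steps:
350/(-199) + (-5)²*n(6) = 350/(-199) + (-5)²*6 = 350*(-1/199) + 25*6 = -350/199 + 150 = 29500/199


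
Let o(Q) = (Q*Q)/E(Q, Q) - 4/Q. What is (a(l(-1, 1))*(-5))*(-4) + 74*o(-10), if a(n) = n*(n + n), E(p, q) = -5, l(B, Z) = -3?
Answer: -5452/5 ≈ -1090.4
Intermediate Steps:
a(n) = 2*n**2 (a(n) = n*(2*n) = 2*n**2)
o(Q) = -4/Q - Q**2/5 (o(Q) = (Q*Q)/(-5) - 4/Q = Q**2*(-1/5) - 4/Q = -Q**2/5 - 4/Q = -4/Q - Q**2/5)
(a(l(-1, 1))*(-5))*(-4) + 74*o(-10) = ((2*(-3)**2)*(-5))*(-4) + 74*((1/5)*(-20 - 1*(-10)**3)/(-10)) = ((2*9)*(-5))*(-4) + 74*((1/5)*(-1/10)*(-20 - 1*(-1000))) = (18*(-5))*(-4) + 74*((1/5)*(-1/10)*(-20 + 1000)) = -90*(-4) + 74*((1/5)*(-1/10)*980) = 360 + 74*(-98/5) = 360 - 7252/5 = -5452/5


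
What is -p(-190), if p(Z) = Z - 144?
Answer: 334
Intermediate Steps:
p(Z) = -144 + Z
-p(-190) = -(-144 - 190) = -1*(-334) = 334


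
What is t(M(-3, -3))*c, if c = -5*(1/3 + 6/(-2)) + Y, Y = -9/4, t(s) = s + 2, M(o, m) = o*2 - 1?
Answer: -665/12 ≈ -55.417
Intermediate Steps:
M(o, m) = -1 + 2*o (M(o, m) = 2*o - 1 = -1 + 2*o)
t(s) = 2 + s
Y = -9/4 (Y = -9*1/4 = -9/4 ≈ -2.2500)
c = 133/12 (c = -5*(1/3 + 6/(-2)) - 9/4 = -5*(1*(1/3) + 6*(-1/2)) - 9/4 = -5*(1/3 - 3) - 9/4 = -5*(-8/3) - 9/4 = 40/3 - 9/4 = 133/12 ≈ 11.083)
t(M(-3, -3))*c = (2 + (-1 + 2*(-3)))*(133/12) = (2 + (-1 - 6))*(133/12) = (2 - 7)*(133/12) = -5*133/12 = -665/12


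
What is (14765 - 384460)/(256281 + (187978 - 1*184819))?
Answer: -73939/51888 ≈ -1.4250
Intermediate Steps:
(14765 - 384460)/(256281 + (187978 - 1*184819)) = -369695/(256281 + (187978 - 184819)) = -369695/(256281 + 3159) = -369695/259440 = -369695*1/259440 = -73939/51888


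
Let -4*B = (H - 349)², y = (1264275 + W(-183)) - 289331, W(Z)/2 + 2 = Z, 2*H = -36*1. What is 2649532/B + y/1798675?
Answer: -18931323482914/242261737075 ≈ -78.144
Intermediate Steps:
H = -18 (H = (-36*1)/2 = (½)*(-36) = -18)
W(Z) = -4 + 2*Z
y = 974574 (y = (1264275 + (-4 + 2*(-183))) - 289331 = (1264275 + (-4 - 366)) - 289331 = (1264275 - 370) - 289331 = 1263905 - 289331 = 974574)
B = -134689/4 (B = -(-18 - 349)²/4 = -¼*(-367)² = -¼*134689 = -134689/4 ≈ -33672.)
2649532/B + y/1798675 = 2649532/(-134689/4) + 974574/1798675 = 2649532*(-4/134689) + 974574*(1/1798675) = -10598128/134689 + 974574/1798675 = -18931323482914/242261737075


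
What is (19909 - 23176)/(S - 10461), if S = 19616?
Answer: -3267/9155 ≈ -0.35685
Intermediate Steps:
(19909 - 23176)/(S - 10461) = (19909 - 23176)/(19616 - 10461) = -3267/9155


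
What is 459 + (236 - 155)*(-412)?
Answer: -32913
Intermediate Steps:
459 + (236 - 155)*(-412) = 459 + 81*(-412) = 459 - 33372 = -32913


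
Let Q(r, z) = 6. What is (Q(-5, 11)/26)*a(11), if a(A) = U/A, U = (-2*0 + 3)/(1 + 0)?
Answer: 9/143 ≈ 0.062937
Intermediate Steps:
U = 3 (U = (0 + 3)/1 = 3*1 = 3)
a(A) = 3/A
(Q(-5, 11)/26)*a(11) = (6/26)*(3/11) = ((1/26)*6)*(3*(1/11)) = (3/13)*(3/11) = 9/143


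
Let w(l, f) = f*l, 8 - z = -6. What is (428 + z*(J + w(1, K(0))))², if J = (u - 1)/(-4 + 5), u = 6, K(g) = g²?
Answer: 248004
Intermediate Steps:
z = 14 (z = 8 - 1*(-6) = 8 + 6 = 14)
J = 5 (J = (6 - 1)/(-4 + 5) = 5/1 = 5*1 = 5)
(428 + z*(J + w(1, K(0))))² = (428 + 14*(5 + 0²*1))² = (428 + 14*(5 + 0*1))² = (428 + 14*(5 + 0))² = (428 + 14*5)² = (428 + 70)² = 498² = 248004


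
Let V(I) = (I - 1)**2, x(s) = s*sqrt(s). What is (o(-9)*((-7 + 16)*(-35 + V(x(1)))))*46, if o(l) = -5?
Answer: 72450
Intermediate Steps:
x(s) = s**(3/2)
V(I) = (-1 + I)**2
(o(-9)*((-7 + 16)*(-35 + V(x(1)))))*46 = -5*(-7 + 16)*(-35 + (-1 + 1**(3/2))**2)*46 = -45*(-35 + (-1 + 1)**2)*46 = -45*(-35 + 0**2)*46 = -45*(-35 + 0)*46 = -45*(-35)*46 = -5*(-315)*46 = 1575*46 = 72450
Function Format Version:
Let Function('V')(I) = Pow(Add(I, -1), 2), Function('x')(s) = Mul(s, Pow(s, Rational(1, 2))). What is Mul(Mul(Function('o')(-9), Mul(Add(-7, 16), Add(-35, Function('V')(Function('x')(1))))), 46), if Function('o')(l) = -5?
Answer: 72450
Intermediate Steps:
Function('x')(s) = Pow(s, Rational(3, 2))
Function('V')(I) = Pow(Add(-1, I), 2)
Mul(Mul(Function('o')(-9), Mul(Add(-7, 16), Add(-35, Function('V')(Function('x')(1))))), 46) = Mul(Mul(-5, Mul(Add(-7, 16), Add(-35, Pow(Add(-1, Pow(1, Rational(3, 2))), 2)))), 46) = Mul(Mul(-5, Mul(9, Add(-35, Pow(Add(-1, 1), 2)))), 46) = Mul(Mul(-5, Mul(9, Add(-35, Pow(0, 2)))), 46) = Mul(Mul(-5, Mul(9, Add(-35, 0))), 46) = Mul(Mul(-5, Mul(9, -35)), 46) = Mul(Mul(-5, -315), 46) = Mul(1575, 46) = 72450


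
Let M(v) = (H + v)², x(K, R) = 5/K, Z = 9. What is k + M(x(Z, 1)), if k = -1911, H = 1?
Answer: -154595/81 ≈ -1908.6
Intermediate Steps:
M(v) = (1 + v)²
k + M(x(Z, 1)) = -1911 + (1 + 5/9)² = -1911 + (14/9)² = -1911 + 196/81 = -154595/81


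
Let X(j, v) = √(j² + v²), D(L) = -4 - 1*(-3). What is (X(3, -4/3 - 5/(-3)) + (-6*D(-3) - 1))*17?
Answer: 85 + 17*√82/3 ≈ 136.31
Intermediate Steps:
D(L) = -1 (D(L) = -4 + 3 = -1)
(X(3, -4/3 - 5/(-3)) + (-6*D(-3) - 1))*17 = (√(3² + (-4/3 - 5/(-3))²) + (-6*(-1) - 1))*17 = (√(9 + (-4*⅓ - 5*(-⅓))²) + (6 - 1))*17 = (√(9 + (-4/3 + 5/3)²) + 5)*17 = (√(9 + (⅓)²) + 5)*17 = (√(9 + ⅑) + 5)*17 = (√(82/9) + 5)*17 = (√82/3 + 5)*17 = (5 + √82/3)*17 = 85 + 17*√82/3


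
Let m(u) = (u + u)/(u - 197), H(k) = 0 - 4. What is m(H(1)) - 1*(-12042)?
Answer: 2420450/201 ≈ 12042.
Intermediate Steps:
H(k) = -4
m(u) = 2*u/(-197 + u) (m(u) = (2*u)/(-197 + u) = 2*u/(-197 + u))
m(H(1)) - 1*(-12042) = 2*(-4)/(-197 - 4) - 1*(-12042) = 2*(-4)/(-201) + 12042 = 2*(-4)*(-1/201) + 12042 = 8/201 + 12042 = 2420450/201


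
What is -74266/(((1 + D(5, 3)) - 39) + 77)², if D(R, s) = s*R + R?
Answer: -74266/3481 ≈ -21.335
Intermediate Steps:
D(R, s) = R + R*s (D(R, s) = R*s + R = R + R*s)
-74266/(((1 + D(5, 3)) - 39) + 77)² = -74266/(((1 + 5*(1 + 3)) - 39) + 77)² = -74266/(((1 + 5*4) - 39) + 77)² = -74266/(((1 + 20) - 39) + 77)² = -74266/((21 - 39) + 77)² = -74266/(-18 + 77)² = -74266/(59²) = -74266/3481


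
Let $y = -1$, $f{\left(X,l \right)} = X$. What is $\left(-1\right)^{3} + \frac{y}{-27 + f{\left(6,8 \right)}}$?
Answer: $- \frac{20}{21} \approx -0.95238$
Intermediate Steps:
$\left(-1\right)^{3} + \frac{y}{-27 + f{\left(6,8 \right)}} = \left(-1\right)^{3} - \frac{1}{-27 + 6} = -1 - \frac{1}{-21} = -1 - - \frac{1}{21} = -1 + \frac{1}{21} = - \frac{20}{21}$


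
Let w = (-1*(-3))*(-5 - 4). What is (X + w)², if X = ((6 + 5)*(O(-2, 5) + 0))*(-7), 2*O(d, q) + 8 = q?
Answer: 31329/4 ≈ 7832.3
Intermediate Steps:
O(d, q) = -4 + q/2
w = -27 (w = 3*(-9) = -27)
X = 231/2 (X = ((6 + 5)*((-4 + (½)*5) + 0))*(-7) = (11*((-4 + 5/2) + 0))*(-7) = (11*(-3/2 + 0))*(-7) = (11*(-3/2))*(-7) = -33/2*(-7) = 231/2 ≈ 115.50)
(X + w)² = (231/2 - 27)² = (177/2)² = 31329/4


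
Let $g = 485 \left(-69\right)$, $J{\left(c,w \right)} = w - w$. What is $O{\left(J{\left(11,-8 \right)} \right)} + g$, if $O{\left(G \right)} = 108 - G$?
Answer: $-33357$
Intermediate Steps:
$J{\left(c,w \right)} = 0$
$g = -33465$
$O{\left(J{\left(11,-8 \right)} \right)} + g = \left(108 - 0\right) - 33465 = \left(108 + 0\right) - 33465 = 108 - 33465 = -33357$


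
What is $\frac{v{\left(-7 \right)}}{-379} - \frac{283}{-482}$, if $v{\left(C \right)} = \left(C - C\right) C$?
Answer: $\frac{283}{482} \approx 0.58714$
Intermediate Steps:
$v{\left(C \right)} = 0$ ($v{\left(C \right)} = 0 C = 0$)
$\frac{v{\left(-7 \right)}}{-379} - \frac{283}{-482} = \frac{0}{-379} - \frac{283}{-482} = 0 \left(- \frac{1}{379}\right) - - \frac{283}{482} = 0 + \frac{283}{482} = \frac{283}{482}$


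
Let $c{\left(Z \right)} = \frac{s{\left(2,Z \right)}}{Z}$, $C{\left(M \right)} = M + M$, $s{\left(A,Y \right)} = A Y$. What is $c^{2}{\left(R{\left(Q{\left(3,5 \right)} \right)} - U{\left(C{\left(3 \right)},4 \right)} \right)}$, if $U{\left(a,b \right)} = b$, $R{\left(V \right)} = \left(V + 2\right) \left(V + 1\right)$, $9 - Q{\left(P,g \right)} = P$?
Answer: $4$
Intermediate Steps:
$C{\left(M \right)} = 2 M$
$Q{\left(P,g \right)} = 9 - P$
$R{\left(V \right)} = \left(1 + V\right) \left(2 + V\right)$ ($R{\left(V \right)} = \left(2 + V\right) \left(1 + V\right) = \left(1 + V\right) \left(2 + V\right)$)
$c{\left(Z \right)} = 2$ ($c{\left(Z \right)} = \frac{2 Z}{Z} = 2$)
$c^{2}{\left(R{\left(Q{\left(3,5 \right)} \right)} - U{\left(C{\left(3 \right)},4 \right)} \right)} = 2^{2} = 4$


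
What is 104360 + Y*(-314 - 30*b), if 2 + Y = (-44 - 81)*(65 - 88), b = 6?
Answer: -1314902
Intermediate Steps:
Y = 2873 (Y = -2 + (-44 - 81)*(65 - 88) = -2 - 125*(-23) = -2 + 2875 = 2873)
104360 + Y*(-314 - 30*b) = 104360 + 2873*(-314 - 30*6) = 104360 + 2873*(-314 - 180) = 104360 + 2873*(-494) = 104360 - 1419262 = -1314902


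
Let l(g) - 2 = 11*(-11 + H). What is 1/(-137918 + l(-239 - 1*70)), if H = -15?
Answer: -1/138202 ≈ -7.2358e-6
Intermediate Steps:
l(g) = -284 (l(g) = 2 + 11*(-11 - 15) = 2 + 11*(-26) = 2 - 286 = -284)
1/(-137918 + l(-239 - 1*70)) = 1/(-137918 - 284) = 1/(-138202) = -1/138202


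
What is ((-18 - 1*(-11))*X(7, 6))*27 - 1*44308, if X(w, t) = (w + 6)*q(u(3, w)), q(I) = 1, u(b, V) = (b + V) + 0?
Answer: -46765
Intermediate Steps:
u(b, V) = V + b (u(b, V) = (V + b) + 0 = V + b)
X(w, t) = 6 + w (X(w, t) = (w + 6)*1 = (6 + w)*1 = 6 + w)
((-18 - 1*(-11))*X(7, 6))*27 - 1*44308 = ((-18 - 1*(-11))*(6 + 7))*27 - 1*44308 = ((-18 + 11)*13)*27 - 44308 = -7*13*27 - 44308 = -91*27 - 44308 = -2457 - 44308 = -46765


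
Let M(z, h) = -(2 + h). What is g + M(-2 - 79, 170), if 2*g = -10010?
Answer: -5177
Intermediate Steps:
g = -5005 (g = (½)*(-10010) = -5005)
M(z, h) = -2 - h
g + M(-2 - 79, 170) = -5005 + (-2 - 1*170) = -5005 + (-2 - 170) = -5005 - 172 = -5177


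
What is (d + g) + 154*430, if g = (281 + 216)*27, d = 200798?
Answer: 280437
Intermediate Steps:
g = 13419 (g = 497*27 = 13419)
(d + g) + 154*430 = (200798 + 13419) + 154*430 = 214217 + 66220 = 280437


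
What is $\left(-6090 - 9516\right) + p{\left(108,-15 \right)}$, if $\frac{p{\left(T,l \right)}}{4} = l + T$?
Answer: $-15234$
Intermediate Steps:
$p{\left(T,l \right)} = 4 T + 4 l$ ($p{\left(T,l \right)} = 4 \left(l + T\right) = 4 \left(T + l\right) = 4 T + 4 l$)
$\left(-6090 - 9516\right) + p{\left(108,-15 \right)} = \left(-6090 - 9516\right) + \left(4 \cdot 108 + 4 \left(-15\right)\right) = -15606 + \left(432 - 60\right) = -15606 + 372 = -15234$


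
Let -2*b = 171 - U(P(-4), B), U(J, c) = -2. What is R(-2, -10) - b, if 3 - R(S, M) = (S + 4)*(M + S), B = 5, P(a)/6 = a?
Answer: 227/2 ≈ 113.50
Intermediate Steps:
P(a) = 6*a
R(S, M) = 3 - (4 + S)*(M + S) (R(S, M) = 3 - (S + 4)*(M + S) = 3 - (4 + S)*(M + S))
b = -173/2 (b = -(171 - 1*(-2))/2 = -(171 + 2)/2 = -½*173 = -173/2 ≈ -86.500)
R(-2, -10) - b = (3 - 1*(-2)² - 4*(-10) - 4*(-2) - 1*(-10)*(-2)) - 1*(-173/2) = (3 - 1*4 + 40 + 8 - 20) + 173/2 = (3 - 4 + 40 + 8 - 20) + 173/2 = 27 + 173/2 = 227/2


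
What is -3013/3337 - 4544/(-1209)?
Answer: 11520611/4034433 ≈ 2.8556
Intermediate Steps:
-3013/3337 - 4544/(-1209) = -3013*1/3337 - 4544*(-1/1209) = -3013/3337 + 4544/1209 = 11520611/4034433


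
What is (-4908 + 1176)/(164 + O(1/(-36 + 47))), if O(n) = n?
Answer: -41052/1805 ≈ -22.743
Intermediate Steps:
(-4908 + 1176)/(164 + O(1/(-36 + 47))) = (-4908 + 1176)/(164 + 1/(-36 + 47)) = -3732/(164 + 1/11) = -3732/1805/11 = -3732*11/1805 = -41052/1805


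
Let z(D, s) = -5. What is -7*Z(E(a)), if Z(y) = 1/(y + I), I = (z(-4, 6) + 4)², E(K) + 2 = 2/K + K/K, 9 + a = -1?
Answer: 35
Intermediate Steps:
a = -10 (a = -9 - 1 = -10)
E(K) = -1 + 2/K (E(K) = -2 + (2/K + K/K) = -2 + (2/K + 1) = -2 + (1 + 2/K) = -1 + 2/K)
I = 1 (I = (-5 + 4)² = (-1)² = 1)
Z(y) = 1/(1 + y) (Z(y) = 1/(y + 1) = 1/(1 + y))
-7*Z(E(a)) = -7/(1 + (2 - 1*(-10))/(-10)) = -7/(1 - (2 + 10)/10) = -7/(1 - ⅒*12) = -7/(1 - 6/5) = -7/(-⅕) = -7*(-5) = 35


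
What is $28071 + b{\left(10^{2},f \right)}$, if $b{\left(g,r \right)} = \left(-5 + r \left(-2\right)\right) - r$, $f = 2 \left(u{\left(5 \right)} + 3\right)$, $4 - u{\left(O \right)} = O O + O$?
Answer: $28204$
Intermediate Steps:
$u{\left(O \right)} = 4 - O - O^{2}$ ($u{\left(O \right)} = 4 - \left(O O + O\right) = 4 - \left(O^{2} + O\right) = 4 - \left(O + O^{2}\right) = 4 - O - O^{2}$)
$f = -46$ ($f = 2 \left(\left(4 - 5 - 5^{2}\right) + 3\right) = 2 \left(\left(4 - 5 - 25\right) + 3\right) = 2 \left(-26 + 3\right) = 2 \left(-23\right) = -46$)
$b{\left(g,r \right)} = -5 - 3 r$ ($b{\left(g,r \right)} = \left(-5 - 2 r\right) - r = -5 - 3 r$)
$28071 + b{\left(10^{2},f \right)} = 28071 - -133 = 28071 + \left(-5 + 138\right) = 28071 + 133 = 28204$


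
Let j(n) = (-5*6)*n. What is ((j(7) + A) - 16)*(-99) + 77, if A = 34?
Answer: 19085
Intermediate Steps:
j(n) = -30*n
((j(7) + A) - 16)*(-99) + 77 = ((-30*7 + 34) - 16)*(-99) + 77 = ((-210 + 34) - 16)*(-99) + 77 = (-176 - 16)*(-99) + 77 = -192*(-99) + 77 = 19008 + 77 = 19085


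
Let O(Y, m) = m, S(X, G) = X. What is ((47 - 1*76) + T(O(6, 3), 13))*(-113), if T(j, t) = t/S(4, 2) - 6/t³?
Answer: 25573595/8788 ≈ 2910.1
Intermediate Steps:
T(j, t) = -6/t³ + t/4 (T(j, t) = t/4 - 6/t³ = -6/t³ + t/4)
((47 - 1*76) + T(O(6, 3), 13))*(-113) = ((47 - 1*76) + (-6/13³ + (¼)*13))*(-113) = ((47 - 76) + (-6*1/2197 + 13/4))*(-113) = (-29 + (-6/2197 + 13/4))*(-113) = (-29 + 28537/8788)*(-113) = -226315/8788*(-113) = 25573595/8788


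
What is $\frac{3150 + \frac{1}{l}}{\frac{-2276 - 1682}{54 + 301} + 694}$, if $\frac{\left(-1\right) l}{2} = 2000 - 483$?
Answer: $\frac{3392770145}{735478008} \approx 4.613$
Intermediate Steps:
$l = -3034$ ($l = - 2 \left(2000 - 483\right) = \left(-2\right) 1517 = -3034$)
$\frac{3150 + \frac{1}{l}}{\frac{-2276 - 1682}{54 + 301} + 694} = \frac{3150 + \frac{1}{-3034}}{\frac{-2276 - 1682}{54 + 301} + 694} = \frac{3150 - \frac{1}{3034}}{- \frac{3958}{355} + 694} = \frac{9557099}{3034 \left(\left(-3958\right) \frac{1}{355} + 694\right)} = \frac{9557099}{3034 \left(- \frac{3958}{355} + 694\right)} = \frac{9557099}{3034 \cdot \frac{242412}{355}} = \frac{9557099}{3034} \cdot \frac{355}{242412} = \frac{3392770145}{735478008}$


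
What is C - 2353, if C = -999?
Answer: -3352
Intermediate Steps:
C - 2353 = -999 - 2353 = -3352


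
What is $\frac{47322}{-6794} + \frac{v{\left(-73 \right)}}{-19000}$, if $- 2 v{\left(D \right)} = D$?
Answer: $- \frac{899365981}{129086000} \approx -6.9672$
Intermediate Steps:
$v{\left(D \right)} = - \frac{D}{2}$
$\frac{47322}{-6794} + \frac{v{\left(-73 \right)}}{-19000} = \frac{47322}{-6794} + \frac{\left(- \frac{1}{2}\right) \left(-73\right)}{-19000} = 47322 \left(- \frac{1}{6794}\right) + \frac{73}{2} \left(- \frac{1}{19000}\right) = - \frac{23661}{3397} - \frac{73}{38000} = - \frac{899365981}{129086000}$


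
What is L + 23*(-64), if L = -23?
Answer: -1495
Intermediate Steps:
L + 23*(-64) = -23 + 23*(-64) = -23 - 1472 = -1495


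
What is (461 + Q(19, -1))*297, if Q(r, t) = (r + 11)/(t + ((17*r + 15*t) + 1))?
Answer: 1917243/14 ≈ 1.3695e+5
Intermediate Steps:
Q(r, t) = (11 + r)/(1 + 16*t + 17*r) (Q(r, t) = (11 + r)/(t + ((15*t + 17*r) + 1)) = (11 + r)/(t + (1 + 15*t + 17*r)) = (11 + r)/(1 + 16*t + 17*r))
(461 + Q(19, -1))*297 = (461 + (11 + 19)/(1 + 16*(-1) + 17*19))*297 = (461 + 30/(1 - 16 + 323))*297 = (461 + 30/308)*297 = (461 + (1/308)*30)*297 = (461 + 15/154)*297 = (71009/154)*297 = 1917243/14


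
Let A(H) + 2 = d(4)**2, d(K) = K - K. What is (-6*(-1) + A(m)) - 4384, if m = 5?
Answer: -4380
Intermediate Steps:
d(K) = 0
A(H) = -2 (A(H) = -2 + 0**2 = -2 + 0 = -2)
(-6*(-1) + A(m)) - 4384 = (-6*(-1) - 2) - 4384 = (6 - 2) - 4384 = 4 - 4384 = -4380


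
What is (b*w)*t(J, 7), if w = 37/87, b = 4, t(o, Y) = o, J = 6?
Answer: 296/29 ≈ 10.207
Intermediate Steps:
w = 37/87 (w = 37*(1/87) = 37/87 ≈ 0.42529)
(b*w)*t(J, 7) = (4*(37/87))*6 = (148/87)*6 = 296/29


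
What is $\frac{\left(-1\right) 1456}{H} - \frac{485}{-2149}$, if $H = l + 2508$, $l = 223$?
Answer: $- \frac{1804409}{5868919} \approx -0.30745$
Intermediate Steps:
$H = 2731$ ($H = 223 + 2508 = 2731$)
$\frac{\left(-1\right) 1456}{H} - \frac{485}{-2149} = \frac{\left(-1\right) 1456}{2731} - \frac{485}{-2149} = \left(-1456\right) \frac{1}{2731} - - \frac{485}{2149} = - \frac{1456}{2731} + \frac{485}{2149} = - \frac{1804409}{5868919}$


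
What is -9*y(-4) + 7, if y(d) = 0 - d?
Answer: -29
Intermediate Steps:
y(d) = -d
-9*y(-4) + 7 = -(-9)*(-4) + 7 = -9*4 + 7 = -36 + 7 = -29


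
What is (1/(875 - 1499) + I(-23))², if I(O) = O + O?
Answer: 823977025/389376 ≈ 2116.1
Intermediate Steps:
I(O) = 2*O
(1/(875 - 1499) + I(-23))² = (1/(875 - 1499) + 2*(-23))² = (1/(-624) - 46)² = (-1/624 - 46)² = (-28705/624)² = 823977025/389376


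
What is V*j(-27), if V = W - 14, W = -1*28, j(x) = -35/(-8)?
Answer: -735/4 ≈ -183.75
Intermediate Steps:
j(x) = 35/8 (j(x) = -35*(-1/8) = 35/8)
W = -28
V = -42 (V = -28 - 14 = -42)
V*j(-27) = -42*35/8 = -735/4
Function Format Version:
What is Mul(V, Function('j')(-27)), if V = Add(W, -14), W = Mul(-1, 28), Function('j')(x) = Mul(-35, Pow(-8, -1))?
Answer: Rational(-735, 4) ≈ -183.75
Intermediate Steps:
Function('j')(x) = Rational(35, 8) (Function('j')(x) = Mul(-35, Rational(-1, 8)) = Rational(35, 8))
W = -28
V = -42 (V = Add(-28, -14) = -42)
Mul(V, Function('j')(-27)) = Mul(-42, Rational(35, 8)) = Rational(-735, 4)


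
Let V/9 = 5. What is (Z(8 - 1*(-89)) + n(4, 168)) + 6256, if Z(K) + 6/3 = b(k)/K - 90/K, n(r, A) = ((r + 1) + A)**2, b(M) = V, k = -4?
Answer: 3509706/97 ≈ 36183.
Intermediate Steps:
V = 45 (V = 9*5 = 45)
b(M) = 45
n(r, A) = (1 + A + r)**2 (n(r, A) = ((1 + r) + A)**2 = (1 + A + r)**2)
Z(K) = -2 - 45/K (Z(K) = -2 + (45/K - 90/K) = -2 - 45/K)
(Z(8 - 1*(-89)) + n(4, 168)) + 6256 = ((-2 - 45/(8 - 1*(-89))) + (1 + 168 + 4)**2) + 6256 = ((-2 - 45/(8 + 89)) + 173**2) + 6256 = ((-2 - 45/97) + 29929) + 6256 = (-239/97 + 29929) + 6256 = 2902874/97 + 6256 = 3509706/97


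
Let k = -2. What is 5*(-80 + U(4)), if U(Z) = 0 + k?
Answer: -410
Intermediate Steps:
U(Z) = -2 (U(Z) = 0 - 2 = -2)
5*(-80 + U(4)) = 5*(-80 - 2) = 5*(-82) = -410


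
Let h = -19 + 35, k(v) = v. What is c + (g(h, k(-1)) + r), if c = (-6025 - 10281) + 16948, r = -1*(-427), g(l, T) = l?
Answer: 1085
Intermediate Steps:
h = 16
r = 427
c = 642 (c = -16306 + 16948 = 642)
c + (g(h, k(-1)) + r) = 642 + (16 + 427) = 642 + 443 = 1085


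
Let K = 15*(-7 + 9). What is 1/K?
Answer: 1/30 ≈ 0.033333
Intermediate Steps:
K = 30 (K = 15*2 = 30)
1/K = 1/30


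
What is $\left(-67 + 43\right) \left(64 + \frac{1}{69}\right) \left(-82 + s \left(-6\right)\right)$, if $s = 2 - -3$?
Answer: $\frac{3957632}{23} \approx 1.7207 \cdot 10^{5}$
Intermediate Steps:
$s = 5$ ($s = 2 + 3 = 5$)
$\left(-67 + 43\right) \left(64 + \frac{1}{69}\right) \left(-82 + s \left(-6\right)\right) = \left(-67 + 43\right) \left(64 + \frac{1}{69}\right) \left(-82 + 5 \left(-6\right)\right) = - 24 \left(64 + \frac{1}{69}\right) \left(-82 - 30\right) = \left(-24\right) \frac{4417}{69} \left(-112\right) = \left(- \frac{35336}{23}\right) \left(-112\right) = \frac{3957632}{23}$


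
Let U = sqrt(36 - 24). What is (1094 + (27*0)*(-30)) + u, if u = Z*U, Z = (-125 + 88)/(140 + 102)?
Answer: 1094 - 37*sqrt(3)/121 ≈ 1093.5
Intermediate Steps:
Z = -37/242 ≈ -0.15289
U = 2*sqrt(3) (U = sqrt(12) = 2*sqrt(3) ≈ 3.4641)
u = -37*sqrt(3)/121 ≈ -0.52964
(1094 + (27*0)*(-30)) + u = (1094 + (27*0)*(-30)) - 37*sqrt(3)/121 = (1094 + 0*(-30)) - 37*sqrt(3)/121 = (1094 + 0) - 37*sqrt(3)/121 = 1094 - 37*sqrt(3)/121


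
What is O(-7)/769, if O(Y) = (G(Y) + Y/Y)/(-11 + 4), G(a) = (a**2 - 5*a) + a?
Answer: -78/5383 ≈ -0.014490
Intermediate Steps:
G(a) = a**2 - 4*a
O(Y) = -1/7 - Y*(-4 + Y)/7 (O(Y) = (Y*(-4 + Y) + Y/Y)/(-11 + 4) = (Y*(-4 + Y) + 1)/(-7) = (1 + Y*(-4 + Y))*(-1/7) = -1/7 - Y*(-4 + Y)/7)
O(-7)/769 = (-1/7 - 1/7*(-7)*(-4 - 7))/769 = (-1/7 - 1/7*(-7)*(-11))*(1/769) = (-1/7 - 11)*(1/769) = -78/7*1/769 = -78/5383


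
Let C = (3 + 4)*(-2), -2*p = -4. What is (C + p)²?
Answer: 144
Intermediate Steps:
p = 2 (p = -½*(-4) = 2)
C = -14 (C = 7*(-2) = -14)
(C + p)² = (-14 + 2)² = (-12)² = 144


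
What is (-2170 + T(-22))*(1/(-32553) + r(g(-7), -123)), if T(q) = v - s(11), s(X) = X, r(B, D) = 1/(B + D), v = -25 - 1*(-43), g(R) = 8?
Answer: 23553628/1247865 ≈ 18.875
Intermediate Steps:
v = 18 (v = -25 + 43 = 18)
T(q) = 7 (T(q) = 18 - 1*11 = 18 - 11 = 7)
(-2170 + T(-22))*(1/(-32553) + r(g(-7), -123)) = (-2170 + 7)*(1/(-32553) + 1/(8 - 123)) = -2163*(-1/32553 + 1/(-115)) = -2163*(-1/32553 - 1/115) = -2163*(-32668/3743595) = 23553628/1247865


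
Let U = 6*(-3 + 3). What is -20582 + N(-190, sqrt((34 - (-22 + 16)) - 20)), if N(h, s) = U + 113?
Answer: -20469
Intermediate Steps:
U = 0 (U = 6*0 = 0)
N(h, s) = 113 (N(h, s) = 0 + 113 = 113)
-20582 + N(-190, sqrt((34 - (-22 + 16)) - 20)) = -20582 + 113 = -20469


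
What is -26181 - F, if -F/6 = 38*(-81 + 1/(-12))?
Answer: -44668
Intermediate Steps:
F = 18487 (F = -228*(-81 + 1/(-12)) = -228*(-81 - 1/12) = -228*(-973)/12 = -6*(-18487/6) = 18487)
-26181 - F = -26181 - 1*18487 = -26181 - 18487 = -44668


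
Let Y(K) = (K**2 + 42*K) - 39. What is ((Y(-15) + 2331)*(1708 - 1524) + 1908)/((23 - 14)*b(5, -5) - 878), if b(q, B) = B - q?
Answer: -87279/242 ≈ -360.66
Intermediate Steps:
Y(K) = -39 + K**2 + 42*K
((Y(-15) + 2331)*(1708 - 1524) + 1908)/((23 - 14)*b(5, -5) - 878) = (((-39 + (-15)**2 + 42*(-15)) + 2331)*(1708 - 1524) + 1908)/((23 - 14)*(-5 - 1*5) - 878) = (((-39 + 225 - 630) + 2331)*184 + 1908)/(9*(-5 - 5) - 878) = ((-444 + 2331)*184 + 1908)/(9*(-10) - 878) = (1887*184 + 1908)/(-90 - 878) = (347208 + 1908)/(-968) = 349116*(-1/968) = -87279/242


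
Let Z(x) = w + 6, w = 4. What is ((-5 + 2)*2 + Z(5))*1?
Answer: 4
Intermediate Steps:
Z(x) = 10 (Z(x) = 4 + 6 = 10)
((-5 + 2)*2 + Z(5))*1 = ((-5 + 2)*2 + 10)*1 = (-3*2 + 10)*1 = (-6 + 10)*1 = 4*1 = 4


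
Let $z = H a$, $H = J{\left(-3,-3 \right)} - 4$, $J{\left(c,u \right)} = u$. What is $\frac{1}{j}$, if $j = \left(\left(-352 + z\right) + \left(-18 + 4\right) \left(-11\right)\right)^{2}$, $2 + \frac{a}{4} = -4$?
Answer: $\frac{1}{900} \approx 0.0011111$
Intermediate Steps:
$a = -24$ ($a = -8 + 4 \left(-4\right) = -8 - 16 = -24$)
$H = -7$ ($H = -3 - 4 = -7$)
$z = 168$ ($z = \left(-7\right) \left(-24\right) = 168$)
$j = 900$ ($j = \left(\left(-352 + 168\right) + \left(-18 + 4\right) \left(-11\right)\right)^{2} = \left(-184 - -154\right)^{2} = \left(-184 + 154\right)^{2} = \left(-30\right)^{2} = 900$)
$\frac{1}{j} = \frac{1}{900}$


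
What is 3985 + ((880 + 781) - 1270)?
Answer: 4376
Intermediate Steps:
3985 + ((880 + 781) - 1270) = 3985 + (1661 - 1270) = 3985 + 391 = 4376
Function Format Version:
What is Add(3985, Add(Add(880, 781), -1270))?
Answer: 4376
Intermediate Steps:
Add(3985, Add(Add(880, 781), -1270)) = Add(3985, Add(1661, -1270)) = Add(3985, 391) = 4376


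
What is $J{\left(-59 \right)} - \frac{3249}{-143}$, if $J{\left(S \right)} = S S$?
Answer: $\frac{501032}{143} \approx 3503.7$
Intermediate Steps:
$J{\left(S \right)} = S^{2}$
$J{\left(-59 \right)} - \frac{3249}{-143} = \left(-59\right)^{2} - \frac{3249}{-143} = 3481 - - \frac{3249}{143} = 3481 + \frac{3249}{143} = \frac{501032}{143}$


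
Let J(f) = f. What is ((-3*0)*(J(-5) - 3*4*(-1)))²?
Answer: 0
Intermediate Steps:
((-3*0)*(J(-5) - 3*4*(-1)))² = ((-3*0)*(-5 - 3*4*(-1)))² = (0*(-5 - 12*(-1)))² = (0*(-5 + 12))² = (0*7)² = 0² = 0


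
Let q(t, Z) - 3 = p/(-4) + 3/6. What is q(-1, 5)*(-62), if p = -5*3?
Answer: -899/2 ≈ -449.50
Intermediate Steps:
p = -15
q(t, Z) = 29/4 (q(t, Z) = 3 + (-15/(-4) + 3/6) = 3 + (-15*(-¼) + 3*(⅙)) = 3 + (15/4 + ½) = 3 + 17/4 = 29/4)
q(-1, 5)*(-62) = (29/4)*(-62) = -899/2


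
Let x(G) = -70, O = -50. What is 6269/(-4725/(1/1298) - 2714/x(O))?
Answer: -219415/214655393 ≈ -0.0010222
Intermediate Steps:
6269/(-4725/(1/1298) - 2714/x(O)) = 6269/(-4725/(1/1298) - 2714/(-70)) = 6269/(-4725/1/1298 - 2714*(-1/70)) = 6269/(-4725*1298 + 1357/35) = 6269/(-6133050 + 1357/35) = 6269/(-214655393/35) = 6269*(-35/214655393) = -219415/214655393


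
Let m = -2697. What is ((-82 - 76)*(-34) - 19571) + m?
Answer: -16896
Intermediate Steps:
((-82 - 76)*(-34) - 19571) + m = ((-82 - 76)*(-34) - 19571) - 2697 = (-158*(-34) - 19571) - 2697 = (5372 - 19571) - 2697 = -14199 - 2697 = -16896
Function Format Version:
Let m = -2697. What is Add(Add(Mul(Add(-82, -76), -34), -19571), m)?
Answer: -16896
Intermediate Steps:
Add(Add(Mul(Add(-82, -76), -34), -19571), m) = Add(Add(Mul(Add(-82, -76), -34), -19571), -2697) = Add(Add(Mul(-158, -34), -19571), -2697) = Add(Add(5372, -19571), -2697) = Add(-14199, -2697) = -16896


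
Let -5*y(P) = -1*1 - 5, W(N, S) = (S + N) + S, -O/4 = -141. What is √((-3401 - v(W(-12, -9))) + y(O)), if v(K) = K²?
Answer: I*√107495/5 ≈ 65.573*I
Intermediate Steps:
O = 564 (O = -4*(-141) = 564)
W(N, S) = N + 2*S (W(N, S) = (N + S) + S = N + 2*S)
y(P) = 6/5 (y(P) = -(-1*1 - 5)/5 = -(-1 - 5)/5 = -⅕*(-6) = 6/5)
√((-3401 - v(W(-12, -9))) + y(O)) = √((-3401 - (-12 + 2*(-9))²) + 6/5) = √((-3401 - (-12 - 18)²) + 6/5) = √((-3401 - 1*(-30)²) + 6/5) = √((-3401 - 1*900) + 6/5) = √((-3401 - 900) + 6/5) = √(-4301 + 6/5) = √(-21499/5) = I*√107495/5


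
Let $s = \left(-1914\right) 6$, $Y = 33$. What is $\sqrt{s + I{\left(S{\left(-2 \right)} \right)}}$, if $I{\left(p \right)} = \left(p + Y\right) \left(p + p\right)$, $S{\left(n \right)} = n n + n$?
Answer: $4 i \sqrt{709} \approx 106.51 i$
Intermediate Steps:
$S{\left(n \right)} = n + n^{2}$ ($S{\left(n \right)} = n^{2} + n = n + n^{2}$)
$I{\left(p \right)} = 2 p \left(33 + p\right)$ ($I{\left(p \right)} = \left(p + 33\right) \left(p + p\right) = \left(33 + p\right) 2 p = 2 p \left(33 + p\right)$)
$s = -11484$
$\sqrt{s + I{\left(S{\left(-2 \right)} \right)}} = \sqrt{-11484 + 2 \left(- 2 \left(1 - 2\right)\right) \left(33 - 2 \left(1 - 2\right)\right)} = \sqrt{-11484 + 2 \left(\left(-2\right) \left(-1\right)\right) \left(33 - -2\right)} = \sqrt{-11484 + 2 \cdot 2 \left(33 + 2\right)} = \sqrt{-11484 + 2 \cdot 2 \cdot 35} = \sqrt{-11484 + 140} = \sqrt{-11344} = 4 i \sqrt{709}$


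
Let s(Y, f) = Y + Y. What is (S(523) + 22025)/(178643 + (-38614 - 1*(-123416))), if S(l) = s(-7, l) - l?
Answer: 21488/263445 ≈ 0.081565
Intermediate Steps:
s(Y, f) = 2*Y
S(l) = -14 - l (S(l) = 2*(-7) - l = -14 - l)
(S(523) + 22025)/(178643 + (-38614 - 1*(-123416))) = ((-14 - 1*523) + 22025)/(178643 + (-38614 - 1*(-123416))) = ((-14 - 523) + 22025)/(178643 + (-38614 + 123416)) = (-537 + 22025)/(178643 + 84802) = 21488/263445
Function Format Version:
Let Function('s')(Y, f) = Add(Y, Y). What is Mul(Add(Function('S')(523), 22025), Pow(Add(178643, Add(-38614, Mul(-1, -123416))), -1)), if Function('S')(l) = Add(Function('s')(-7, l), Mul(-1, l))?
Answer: Rational(21488, 263445) ≈ 0.081565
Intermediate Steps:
Function('s')(Y, f) = Mul(2, Y)
Function('S')(l) = Add(-14, Mul(-1, l)) (Function('S')(l) = Add(Mul(2, -7), Mul(-1, l)) = Add(-14, Mul(-1, l)))
Mul(Add(Function('S')(523), 22025), Pow(Add(178643, Add(-38614, Mul(-1, -123416))), -1)) = Mul(Add(Add(-14, Mul(-1, 523)), 22025), Pow(Add(178643, Add(-38614, Mul(-1, -123416))), -1)) = Mul(Add(Add(-14, -523), 22025), Pow(Add(178643, Add(-38614, 123416)), -1)) = Mul(Add(-537, 22025), Pow(Add(178643, 84802), -1)) = Mul(21488, Pow(263445, -1)) = Mul(21488, Rational(1, 263445)) = Rational(21488, 263445)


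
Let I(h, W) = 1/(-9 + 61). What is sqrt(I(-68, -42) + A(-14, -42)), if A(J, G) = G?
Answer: I*sqrt(28379)/26 ≈ 6.4793*I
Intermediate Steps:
I(h, W) = 1/52
sqrt(I(-68, -42) + A(-14, -42)) = sqrt(1/52 - 42) = sqrt(-2183/52) = I*sqrt(28379)/26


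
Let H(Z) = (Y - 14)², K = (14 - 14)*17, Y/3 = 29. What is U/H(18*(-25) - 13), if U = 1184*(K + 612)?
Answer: 724608/5329 ≈ 135.97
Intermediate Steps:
Y = 87 (Y = 3*29 = 87)
K = 0 (K = 0*17 = 0)
U = 724608 (U = 1184*(0 + 612) = 1184*612 = 724608)
H(Z) = 5329 (H(Z) = (87 - 14)² = 73² = 5329)
U/H(18*(-25) - 13) = 724608/5329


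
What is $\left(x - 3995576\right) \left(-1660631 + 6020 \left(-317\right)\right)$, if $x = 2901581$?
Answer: $3904436429145$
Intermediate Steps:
$\left(x - 3995576\right) \left(-1660631 + 6020 \left(-317\right)\right) = \left(2901581 - 3995576\right) \left(-1660631 + 6020 \left(-317\right)\right) = - 1093995 \left(-1660631 - 1908340\right) = \left(-1093995\right) \left(-3568971\right) = 3904436429145$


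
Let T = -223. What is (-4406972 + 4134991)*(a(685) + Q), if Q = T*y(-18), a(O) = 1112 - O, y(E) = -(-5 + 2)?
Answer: 65819402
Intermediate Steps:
y(E) = 3 (y(E) = -1*(-3) = 3)
Q = -669 (Q = -223*3 = -669)
(-4406972 + 4134991)*(a(685) + Q) = (-4406972 + 4134991)*((1112 - 1*685) - 669) = -271981*((1112 - 685) - 669) = -271981*(427 - 669) = -271981*(-242) = 65819402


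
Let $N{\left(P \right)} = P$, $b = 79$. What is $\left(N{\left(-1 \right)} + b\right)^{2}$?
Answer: $6084$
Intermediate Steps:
$\left(N{\left(-1 \right)} + b\right)^{2} = \left(-1 + 79\right)^{2} = 78^{2} = 6084$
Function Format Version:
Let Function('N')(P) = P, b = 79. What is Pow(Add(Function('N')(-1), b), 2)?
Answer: 6084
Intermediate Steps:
Pow(Add(Function('N')(-1), b), 2) = Pow(Add(-1, 79), 2) = Pow(78, 2) = 6084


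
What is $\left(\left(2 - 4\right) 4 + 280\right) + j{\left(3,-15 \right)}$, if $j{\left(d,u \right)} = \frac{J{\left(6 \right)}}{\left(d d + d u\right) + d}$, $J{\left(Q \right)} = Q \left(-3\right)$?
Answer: $\frac{2998}{11} \approx 272.55$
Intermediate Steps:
$J{\left(Q \right)} = - 3 Q$
$j{\left(d,u \right)} = - \frac{18}{d + d^{2} + d u}$ ($j{\left(d,u \right)} = \frac{\left(-3\right) 6}{\left(d d + d u\right) + d} = - \frac{18}{\left(d^{2} + d u\right) + d} = - \frac{18}{d + d^{2} + d u}$)
$\left(\left(2 - 4\right) 4 + 280\right) + j{\left(3,-15 \right)} = \left(\left(2 - 4\right) 4 + 280\right) - \frac{18}{3 \left(1 + 3 - 15\right)} = \left(\left(-2\right) 4 + 280\right) - \frac{6}{-11} = \left(-8 + 280\right) - 6 \left(- \frac{1}{11}\right) = 272 + \frac{6}{11} = \frac{2998}{11}$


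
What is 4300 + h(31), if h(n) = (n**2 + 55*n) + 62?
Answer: 7028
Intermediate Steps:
h(n) = 62 + n**2 + 55*n
4300 + h(31) = 4300 + (62 + 31**2 + 55*31) = 4300 + (62 + 961 + 1705) = 4300 + 2728 = 7028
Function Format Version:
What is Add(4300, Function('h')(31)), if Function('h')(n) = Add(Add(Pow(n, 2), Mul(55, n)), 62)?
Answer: 7028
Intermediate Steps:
Function('h')(n) = Add(62, Pow(n, 2), Mul(55, n))
Add(4300, Function('h')(31)) = Add(4300, Add(62, Pow(31, 2), Mul(55, 31))) = Add(4300, Add(62, 961, 1705)) = Add(4300, 2728) = 7028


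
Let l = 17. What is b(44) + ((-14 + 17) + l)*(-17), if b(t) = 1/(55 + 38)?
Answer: -31619/93 ≈ -339.99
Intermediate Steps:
b(t) = 1/93
b(44) + ((-14 + 17) + l)*(-17) = 1/93 + ((-14 + 17) + 17)*(-17) = 1/93 + (3 + 17)*(-17) = 1/93 + 20*(-17) = 1/93 - 340 = -31619/93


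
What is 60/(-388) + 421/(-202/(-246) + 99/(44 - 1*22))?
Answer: 10026267/126973 ≈ 78.964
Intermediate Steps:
60/(-388) + 421/(-202/(-246) + 99/(44 - 1*22)) = 60*(-1/388) + 421/(-202*(-1/246) + 99/(44 - 22)) = -15/97 + 421/(101/123 + 99/22) = -15/97 + 421/(101/123 + 99*(1/22)) = -15/97 + 421/(101/123 + 9/2) = -15/97 + 421/(1309/246) = -15/97 + 421*(246/1309) = -15/97 + 103566/1309 = 10026267/126973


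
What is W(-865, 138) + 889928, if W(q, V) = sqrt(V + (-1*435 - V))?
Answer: 889928 + I*sqrt(435) ≈ 8.8993e+5 + 20.857*I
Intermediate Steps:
W(q, V) = I*sqrt(435) (W(q, V) = sqrt(V + (-435 - V)) = sqrt(-435) = I*sqrt(435))
W(-865, 138) + 889928 = I*sqrt(435) + 889928 = 889928 + I*sqrt(435)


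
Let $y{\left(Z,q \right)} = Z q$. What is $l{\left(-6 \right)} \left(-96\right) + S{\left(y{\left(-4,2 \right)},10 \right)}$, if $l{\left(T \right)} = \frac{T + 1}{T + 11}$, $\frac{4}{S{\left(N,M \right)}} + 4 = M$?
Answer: $\frac{290}{3} \approx 96.667$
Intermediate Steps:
$S{\left(N,M \right)} = \frac{4}{-4 + M}$
$l{\left(T \right)} = \frac{1 + T}{11 + T}$
$l{\left(-6 \right)} \left(-96\right) + S{\left(y{\left(-4,2 \right)},10 \right)} = \frac{1 - 6}{11 - 6} \left(-96\right) + \frac{4}{-4 + 10} = \frac{1}{5} \left(-5\right) \left(-96\right) + \frac{4}{6} = \frac{1}{5} \left(-5\right) \left(-96\right) + 4 \cdot \frac{1}{6} = \left(-1\right) \left(-96\right) + \frac{2}{3} = 96 + \frac{2}{3} = \frac{290}{3}$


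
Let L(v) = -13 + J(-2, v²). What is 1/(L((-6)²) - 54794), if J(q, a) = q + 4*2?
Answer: -1/54801 ≈ -1.8248e-5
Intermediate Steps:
J(q, a) = 8 + q (J(q, a) = q + 8 = 8 + q)
L(v) = -7 (L(v) = -13 + (8 - 2) = -13 + 6 = -7)
1/(L((-6)²) - 54794) = 1/(-7 - 54794) = 1/(-54801) = -1/54801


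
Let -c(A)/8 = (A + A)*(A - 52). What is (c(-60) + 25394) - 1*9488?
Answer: -91614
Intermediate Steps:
c(A) = -16*A*(-52 + A) (c(A) = -8*(A + A)*(A - 52) = -8*2*A*(-52 + A) = -16*A*(-52 + A))
(c(-60) + 25394) - 1*9488 = (16*(-60)*(52 - 1*(-60)) + 25394) - 1*9488 = (16*(-60)*(52 + 60) + 25394) - 9488 = (16*(-60)*112 + 25394) - 9488 = (-107520 + 25394) - 9488 = -82126 - 9488 = -91614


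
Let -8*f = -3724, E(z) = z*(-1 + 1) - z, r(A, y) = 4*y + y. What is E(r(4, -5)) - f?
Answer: -881/2 ≈ -440.50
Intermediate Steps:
r(A, y) = 5*y
E(z) = -z (E(z) = z*0 - z = 0 - z = -z)
f = 931/2 (f = -1/8*(-3724) = 931/2 ≈ 465.50)
E(r(4, -5)) - f = -5*(-5) - 1*931/2 = -1*(-25) - 931/2 = 25 - 931/2 = -881/2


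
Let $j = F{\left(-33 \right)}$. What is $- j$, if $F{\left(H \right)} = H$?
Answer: $33$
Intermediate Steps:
$j = -33$
$- j = \left(-1\right) \left(-33\right) = 33$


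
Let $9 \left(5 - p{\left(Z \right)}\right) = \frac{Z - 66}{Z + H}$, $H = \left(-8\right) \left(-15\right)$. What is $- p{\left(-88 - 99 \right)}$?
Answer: $- \frac{2762}{603} \approx -4.5804$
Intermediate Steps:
$H = 120$
$p{\left(Z \right)} = 5 - \frac{-66 + Z}{9 \left(120 + Z\right)}$ ($p{\left(Z \right)} = 5 - \frac{\left(Z - 66\right) \frac{1}{Z + 120}}{9} = 5 - \frac{\left(-66 + Z\right) \frac{1}{120 + Z}}{9} = 5 - \frac{\frac{1}{120 + Z} \left(-66 + Z\right)}{9} = 5 - \frac{-66 + Z}{9 \left(120 + Z\right)}$)
$- p{\left(-88 - 99 \right)} = - \frac{2 \left(2733 + 22 \left(-88 - 99\right)\right)}{9 \left(120 - 187\right)} = - \frac{2 \left(2733 + 22 \left(-187\right)\right)}{9 \left(120 - 187\right)} = - \frac{2 \left(2733 - 4114\right)}{9 \left(-67\right)} = - \frac{2 \left(-1\right) \left(-1381\right)}{9 \cdot 67} = \left(-1\right) \frac{2762}{603} = - \frac{2762}{603}$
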